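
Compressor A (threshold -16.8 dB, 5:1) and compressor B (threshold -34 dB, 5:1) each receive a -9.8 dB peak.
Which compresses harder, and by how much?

B, by 13.76 dB

A: GR = 7 − 7/5 = 5.6 dB.
B: GR = 24.2 − 24.2/5 = 19.36 dB.
B reduces 13.76 dB more.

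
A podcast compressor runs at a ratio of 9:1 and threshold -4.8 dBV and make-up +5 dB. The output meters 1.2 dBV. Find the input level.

Remove make-up: 1.2 − 5 = -3.8 dBV.
Post-compression overshoot = -3.8 − (-4.8) = 1 dB.
Before 9:1 compression the overshoot was 1 × 9 = 9 dB, so input = -4.8 + 9 = 4.2 dBV.

4.2 dBV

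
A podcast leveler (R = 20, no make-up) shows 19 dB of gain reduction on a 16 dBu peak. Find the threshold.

-4 dBu

Let T be the threshold. Output overshoot = (input overshoot)/R, so -3 − T = (16 − T)/20.
20·(-3 − T) = 16 − T → 19·T = -60 − 16 = -76.
T = -76/19 = -4 dBu.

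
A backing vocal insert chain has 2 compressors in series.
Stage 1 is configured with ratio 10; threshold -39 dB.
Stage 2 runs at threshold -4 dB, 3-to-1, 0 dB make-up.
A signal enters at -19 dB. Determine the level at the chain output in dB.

Stage 1: overshoot 20 dB → 20/10 = 2 dB → -37 dB.
Stage 2: -37 dB ≤ -4 dB, so stage 2 doesn't engage; output -37 dB.

-37 dB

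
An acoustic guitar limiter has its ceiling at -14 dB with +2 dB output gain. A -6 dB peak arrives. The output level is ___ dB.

At ∞:1, everything above -14 dB is held at the ceiling.
Output gain then adds 2 dB: -14 + 2 = -12 dB.

-12 dB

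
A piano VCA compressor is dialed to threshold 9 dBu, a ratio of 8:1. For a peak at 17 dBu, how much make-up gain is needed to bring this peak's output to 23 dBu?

13 dB

Without make-up, output = threshold + overshoot/8 = 9 + 1 = 10 dBu.
Gap to target: 13 dB.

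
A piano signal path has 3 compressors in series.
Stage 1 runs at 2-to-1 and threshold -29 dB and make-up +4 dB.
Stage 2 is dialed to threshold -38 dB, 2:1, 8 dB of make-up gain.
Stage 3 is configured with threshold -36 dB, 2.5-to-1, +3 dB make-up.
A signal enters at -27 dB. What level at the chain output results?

Stage 1: -27 dB is 2 dB over -29 dB; at 2:1 that becomes 1 dB over, giving -28 dB; +4 dB make-up → -24 dB.
Stage 2: 14 dB above -38 dB, reduced 2:1 to 7 dB above → -31 dB; +8 dB make-up → -23 dB.
Stage 3: 13 dB above -36 dB, reduced 2.5:1 to 5.2 dB above → -30.8 dB; +3 dB make-up → -27.8 dB.

-27.8 dB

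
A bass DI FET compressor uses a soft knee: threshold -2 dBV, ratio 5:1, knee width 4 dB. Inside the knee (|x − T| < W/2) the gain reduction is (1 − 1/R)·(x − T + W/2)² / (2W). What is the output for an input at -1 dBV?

-1.9 dBV

x − T + W/2 = -1 − (-2) + 2 = 3.
GR = (1 − 1/5) × 3² / 8 = 0.8 × 9 / 8 = 0.9 dB.
Output = -1 − 0.9 = -1.9 dBV.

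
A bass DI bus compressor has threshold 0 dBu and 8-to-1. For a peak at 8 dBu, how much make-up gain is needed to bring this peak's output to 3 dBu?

2 dB

Without make-up, output = threshold + overshoot/8 = 0 + 1 = 1 dBu.
Gap to target: 2 dB.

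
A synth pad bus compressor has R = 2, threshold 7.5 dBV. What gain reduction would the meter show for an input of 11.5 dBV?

11.5 dBV exceeds the threshold by 4 dB.
A 2:1 ratio leaves 2 dB of that excess.
Gain reduction = 4 − 2 = 2 dB.

2 dB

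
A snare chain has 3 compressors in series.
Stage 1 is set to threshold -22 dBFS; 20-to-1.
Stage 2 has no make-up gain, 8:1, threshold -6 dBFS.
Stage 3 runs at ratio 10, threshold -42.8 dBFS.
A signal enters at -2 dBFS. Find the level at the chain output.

-40.62 dBFS

Stage 1: overshoot 20 dB → 20/20 = 1 dB → -21 dBFS.
Stage 2: below threshold (-21 ≤ -6); passes unchanged; output -21 dBFS.
Stage 3: overshoot 21.8 dB → 21.8/10 = 2.18 dB → -40.62 dBFS.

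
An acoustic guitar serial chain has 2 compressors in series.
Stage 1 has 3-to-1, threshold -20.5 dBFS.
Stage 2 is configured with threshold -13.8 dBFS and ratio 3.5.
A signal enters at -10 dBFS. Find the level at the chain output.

Stage 1: 10.5 dB above -20.5 dBFS, reduced 3:1 to 3.5 dB above → -17 dBFS.
Stage 2: below threshold (-17 ≤ -13.8); passes unchanged; output -17 dBFS.

-17 dBFS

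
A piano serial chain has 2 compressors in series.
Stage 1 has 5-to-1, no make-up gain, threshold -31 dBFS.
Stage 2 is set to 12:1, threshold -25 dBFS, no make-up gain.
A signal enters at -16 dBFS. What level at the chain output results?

Stage 1: 15 dB above -31 dBFS, reduced 5:1 to 3 dB above → -28 dBFS.
Stage 2: -28 dBFS is at or below the -25 dBFS threshold — no compression; output -28 dBFS.

-28 dBFS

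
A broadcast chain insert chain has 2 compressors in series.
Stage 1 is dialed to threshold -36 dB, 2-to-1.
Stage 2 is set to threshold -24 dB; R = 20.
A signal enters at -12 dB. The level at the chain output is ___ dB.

-24 dB

Stage 1: 24 dB above -36 dB, reduced 2:1 to 12 dB above → -24 dB.
Stage 2: -24 dB ≤ -24 dB, so stage 2 doesn't engage; output -24 dB.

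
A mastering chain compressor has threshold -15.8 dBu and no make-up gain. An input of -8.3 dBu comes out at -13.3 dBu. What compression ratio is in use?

Input overshoot = -8.3 − (-15.8) = 7.5 dB; output overshoot = -13.3 − (-15.8) = 2.5 dB.
Ratio = 7.5 / 2.5 = 3.

3:1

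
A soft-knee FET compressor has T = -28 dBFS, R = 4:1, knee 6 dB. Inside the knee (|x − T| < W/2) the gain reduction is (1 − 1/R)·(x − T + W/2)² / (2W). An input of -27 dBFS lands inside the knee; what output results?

x − T + W/2 = -27 − (-28) + 3 = 4.
GR = (1 − 1/4) × 4² / 12 = 0.75 × 16 / 12 = 1 dB.
Output = -27 − 1 = -28 dBFS.

-28 dBFS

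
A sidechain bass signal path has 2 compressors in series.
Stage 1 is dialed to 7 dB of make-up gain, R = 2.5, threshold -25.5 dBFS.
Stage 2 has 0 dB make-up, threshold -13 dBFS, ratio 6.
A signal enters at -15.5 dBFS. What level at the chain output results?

-14.5 dBFS

Stage 1: overshoot 10 dB → 10/2.5 = 4 dB → -21.5 dBFS; +7 dB make-up → -14.5 dBFS.
Stage 2: -14.5 dBFS is at or below the -13 dBFS threshold — no compression; output -14.5 dBFS.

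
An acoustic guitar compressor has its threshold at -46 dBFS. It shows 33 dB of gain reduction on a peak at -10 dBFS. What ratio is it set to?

Input overshoot = -10 − (-46) = 36 dB.
Output overshoot = 36 − 33 = 3 dB.
Ratio = input overshoot / output overshoot = 36 / 3 = 12.

12:1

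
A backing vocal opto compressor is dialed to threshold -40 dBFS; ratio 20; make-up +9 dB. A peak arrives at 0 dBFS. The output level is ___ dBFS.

-29 dBFS

The input is 40 dB above the -40 dBFS threshold.
The 40 dB excess becomes 2 dB after 20:1 reduction.
That puts the output at -38 dBFS; make-up adds 9 dB, giving -29 dBFS.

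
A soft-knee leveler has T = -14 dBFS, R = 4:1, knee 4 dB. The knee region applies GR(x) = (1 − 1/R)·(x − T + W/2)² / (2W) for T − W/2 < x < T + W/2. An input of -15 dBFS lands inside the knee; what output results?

-15.09375 dBFS

x − T + W/2 = -15 − (-14) + 2 = 1.
GR = (1 − 1/4) × 1² / 8 = 0.75 × 1 / 8 = 0.09375 dB.
Output = -15 − 0.09375 = -15.09375 dBFS.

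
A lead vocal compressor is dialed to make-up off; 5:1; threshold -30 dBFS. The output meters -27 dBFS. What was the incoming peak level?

-15 dBFS

Post-compression overshoot = -27 − (-30) = 3 dB.
Input overshoot = R × output overshoot = 15 dB → input = -30 + 15 = -15 dBFS.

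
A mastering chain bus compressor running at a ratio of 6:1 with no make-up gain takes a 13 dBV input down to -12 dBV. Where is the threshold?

-17 dBV

Let T be the threshold. Output overshoot = (input overshoot)/R, so -12 − T = (13 − T)/6.
6·(-12 − T) = 13 − T → 5·T = -72 − 13 = -85.
T = -85/5 = -17 dBV.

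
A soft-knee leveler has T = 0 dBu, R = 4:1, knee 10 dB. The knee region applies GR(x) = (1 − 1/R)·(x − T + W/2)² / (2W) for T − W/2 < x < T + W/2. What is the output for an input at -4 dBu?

x − T + W/2 = -4 − 0 + 5 = 1.
GR = (1 − 1/4) × 1² / 20 = 0.75 × 1 / 20 = 0.0375 dB.
Output = -4 − 0.0375 = -4.0375 dBu.

-4.0375 dBu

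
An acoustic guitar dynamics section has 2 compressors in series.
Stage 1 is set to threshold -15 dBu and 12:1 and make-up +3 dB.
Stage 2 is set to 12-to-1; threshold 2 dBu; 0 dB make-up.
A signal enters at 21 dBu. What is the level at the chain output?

-9 dBu

Stage 1: 21 dBu is 36 dB over -15 dBu; at 12:1 that becomes 3 dB over, giving -12 dBu; +3 dB make-up → -9 dBu.
Stage 2: -9 dBu ≤ 2 dBu, so stage 2 doesn't engage; output -9 dBu.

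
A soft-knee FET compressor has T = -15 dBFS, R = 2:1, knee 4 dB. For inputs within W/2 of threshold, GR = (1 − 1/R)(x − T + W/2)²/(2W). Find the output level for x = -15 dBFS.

x − T + W/2 = -15 − (-15) + 2 = 2.
GR = (1 − 1/2) × 2² / 8 = 0.5 × 4 / 8 = 0.25 dB.
Output = -15 − 0.25 = -15.25 dBFS.

-15.25 dBFS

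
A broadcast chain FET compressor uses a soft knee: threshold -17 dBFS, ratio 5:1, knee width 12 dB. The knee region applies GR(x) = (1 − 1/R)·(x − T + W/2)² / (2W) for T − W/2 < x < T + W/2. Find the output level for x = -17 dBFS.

x − T + W/2 = -17 − (-17) + 6 = 6.
GR = (1 − 1/5) × 6² / 24 = 0.8 × 36 / 24 = 1.2 dB.
Output = -17 − 1.2 = -18.2 dBFS.

-18.2 dBFS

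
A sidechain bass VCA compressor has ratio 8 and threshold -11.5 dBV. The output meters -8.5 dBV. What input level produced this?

12.5 dBV

Post-compression overshoot = -8.5 − (-11.5) = 3 dB.
Before 8:1 compression the overshoot was 3 × 8 = 24 dB, so input = -11.5 + 24 = 12.5 dBV.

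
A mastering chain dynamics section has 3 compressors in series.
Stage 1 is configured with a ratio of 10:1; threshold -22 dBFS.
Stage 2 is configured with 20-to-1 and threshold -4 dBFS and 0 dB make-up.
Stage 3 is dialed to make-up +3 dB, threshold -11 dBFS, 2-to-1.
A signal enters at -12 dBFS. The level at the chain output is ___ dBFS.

Stage 1: -12 dBFS is 10 dB over -22 dBFS; at 10:1 that becomes 1 dB over, giving -21 dBFS.
Stage 2: -21 dBFS ≤ -4 dBFS, so stage 2 doesn't engage; output -21 dBFS.
Stage 3: -21 dBFS ≤ -11 dBFS, so stage 3 doesn't engage; make-up brings it to -18 dBFS.

-18 dBFS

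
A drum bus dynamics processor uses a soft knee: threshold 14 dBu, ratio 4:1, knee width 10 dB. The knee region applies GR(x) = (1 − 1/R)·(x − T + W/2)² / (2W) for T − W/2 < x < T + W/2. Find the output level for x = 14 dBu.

13.0625 dBu

x − T + W/2 = 14 − 14 + 5 = 5.
GR = (1 − 1/4) × 5² / 20 = 0.75 × 25 / 20 = 0.9375 dB.
Output = 14 − 0.9375 = 13.0625 dBu.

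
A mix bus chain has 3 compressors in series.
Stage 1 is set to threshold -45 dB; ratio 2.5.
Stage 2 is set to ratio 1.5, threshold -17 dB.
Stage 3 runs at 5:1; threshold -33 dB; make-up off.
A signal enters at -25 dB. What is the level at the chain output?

-37 dB

Stage 1: 20 dB above -45 dB, reduced 2.5:1 to 8 dB above → -37 dB.
Stage 2: -37 dB is at or below the -17 dB threshold — no compression; output -37 dB.
Stage 3: -37 dB is at or below the -33 dB threshold — no compression; output -37 dB.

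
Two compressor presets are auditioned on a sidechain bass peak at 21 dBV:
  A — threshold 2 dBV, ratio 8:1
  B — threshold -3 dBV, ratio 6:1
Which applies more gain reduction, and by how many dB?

A: 19 dB over, compressed to 2.375 dB over, so 16.625 dB of GR.
B: 24 dB over, compressed to 4 dB over, so 20 dB of GR.
Difference: 3.375 dB in favour of B.

B, by 3.375 dB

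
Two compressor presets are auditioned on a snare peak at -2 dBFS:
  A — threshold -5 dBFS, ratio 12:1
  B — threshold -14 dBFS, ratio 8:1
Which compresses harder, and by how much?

A: 3 dB over, compressed to 0.25 dB over, so 2.75 dB of GR.
B: 12 dB over, compressed to 1.5 dB over, so 10.5 dB of GR.
Difference: 7.75 dB in favour of B.

B, by 7.75 dB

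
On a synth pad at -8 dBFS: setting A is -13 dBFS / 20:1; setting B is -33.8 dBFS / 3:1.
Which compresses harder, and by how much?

A: overshoot 5 dB → output overshoot 0.25 dB → GR 4.75 dB.
B: overshoot 25.8 dB → output overshoot 8.6 dB → GR 17.2 dB.
B reduces 12.45 dB more.

B, by 12.45 dB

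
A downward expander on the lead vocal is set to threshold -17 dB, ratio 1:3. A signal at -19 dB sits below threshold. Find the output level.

Below threshold, a 1:3 expander applies gain = (3−1)×(T − x) of attenuation.
(3−1) × 2 = 4 dB, so output = -19 − 4 = -23 dB.

-23 dB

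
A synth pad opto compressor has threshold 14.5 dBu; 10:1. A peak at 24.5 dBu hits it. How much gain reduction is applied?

9 dB

The signal is 10 dB above threshold.
At 10:1, output sits 10/10 = 1 dB above threshold.
So the signal is attenuated by 10 − 1 = 9 dB.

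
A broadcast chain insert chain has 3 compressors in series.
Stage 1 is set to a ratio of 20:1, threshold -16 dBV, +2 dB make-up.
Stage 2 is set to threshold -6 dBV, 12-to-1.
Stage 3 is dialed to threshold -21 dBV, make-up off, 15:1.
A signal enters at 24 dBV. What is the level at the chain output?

-20.4 dBV

Stage 1: 24 dBV is 40 dB over -16 dBV; at 20:1 that becomes 2 dB over, giving -14 dBV; +2 dB make-up → -12 dBV.
Stage 2: below threshold (-12 ≤ -6); passes unchanged; output -12 dBV.
Stage 3: overshoot 9 dB → 9/15 = 0.6 dB → -20.4 dBV.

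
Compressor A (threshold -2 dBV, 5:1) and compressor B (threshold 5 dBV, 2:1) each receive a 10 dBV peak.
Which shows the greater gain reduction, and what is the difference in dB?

A: 12 dB over, compressed to 2.4 dB over, so 9.6 dB of GR.
B: 5 dB over, compressed to 2.5 dB over, so 2.5 dB of GR.
A applies 7.1 dB more gain reduction.

A, by 7.1 dB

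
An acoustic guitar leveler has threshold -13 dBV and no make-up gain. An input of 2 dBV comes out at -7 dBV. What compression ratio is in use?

2.5:1

Input overshoot = 2 − (-13) = 15 dB; output overshoot = -7 − (-13) = 6 dB.
Ratio = 15 / 6 = 2.5.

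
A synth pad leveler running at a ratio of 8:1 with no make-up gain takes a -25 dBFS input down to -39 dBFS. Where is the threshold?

-41 dBFS

Gain reduction = -25 − (-39) = 14 dB; output overshoot = GR / (R − 1) = 14 / 7 = 2 dB.
Threshold = output − output overshoot = -39 − 2 = -41 dBFS.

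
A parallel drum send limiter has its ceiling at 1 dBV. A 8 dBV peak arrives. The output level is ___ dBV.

1 dBV

A brickwall limiter is an ∞:1 compressor: any input above the ceiling is clamped to 1 dBV.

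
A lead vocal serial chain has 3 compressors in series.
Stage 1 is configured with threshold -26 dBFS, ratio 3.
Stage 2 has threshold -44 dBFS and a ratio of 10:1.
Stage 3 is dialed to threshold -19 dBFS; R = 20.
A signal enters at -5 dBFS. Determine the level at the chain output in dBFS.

-41.5 dBFS

Stage 1: 21 dB above -26 dBFS, reduced 3:1 to 7 dB above → -19 dBFS.
Stage 2: 25 dB above -44 dBFS, reduced 10:1 to 2.5 dB above → -41.5 dBFS.
Stage 3: below threshold (-41.5 ≤ -19); passes unchanged; output -41.5 dBFS.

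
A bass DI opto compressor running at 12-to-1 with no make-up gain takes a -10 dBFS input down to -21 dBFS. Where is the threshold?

-22 dBFS

Gain reduction = -10 − (-21) = 11 dB; output overshoot = GR / (R − 1) = 11 / 11 = 1 dB.
Threshold = output − output overshoot = -21 − 1 = -22 dBFS.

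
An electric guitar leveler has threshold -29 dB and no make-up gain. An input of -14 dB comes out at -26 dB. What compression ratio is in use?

5:1

Input overshoot = -14 − (-29) = 15 dB; output overshoot = -26 − (-29) = 3 dB.
Ratio = 15 / 3 = 5.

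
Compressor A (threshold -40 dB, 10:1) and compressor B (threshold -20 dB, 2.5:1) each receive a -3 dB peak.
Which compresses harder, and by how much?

A: overshoot 37 dB → output overshoot 3.7 dB → GR 33.3 dB.
B: overshoot 17 dB → output overshoot 6.8 dB → GR 10.2 dB.
Difference: 23.1 dB in favour of A.

A, by 23.1 dB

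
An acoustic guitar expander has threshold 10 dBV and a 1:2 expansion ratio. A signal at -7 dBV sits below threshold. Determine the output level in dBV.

-24 dBV

The input is 17 dB below the 10 dBV threshold.
A 1:2 expander multiplies undershoot by 2: 17 × 2 = 34 dB below threshold.
Output = 10 − 34 = -24 dBV.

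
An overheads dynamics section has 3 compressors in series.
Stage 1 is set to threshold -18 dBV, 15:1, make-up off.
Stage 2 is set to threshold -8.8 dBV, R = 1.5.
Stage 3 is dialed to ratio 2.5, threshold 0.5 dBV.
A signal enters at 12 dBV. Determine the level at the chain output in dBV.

Stage 1: 30 dB above -18 dBV, reduced 15:1 to 2 dB above → -16 dBV.
Stage 2: below threshold (-16 ≤ -8.8); passes unchanged; output -16 dBV.
Stage 3: -16 dBV is at or below the 0.5 dBV threshold — no compression; output -16 dBV.

-16 dBV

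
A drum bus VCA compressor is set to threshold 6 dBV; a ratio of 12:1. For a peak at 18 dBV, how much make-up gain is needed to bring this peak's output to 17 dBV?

10 dB

The peak compresses to 6 + 12/12 = 7 dBV.
To reach 17 dBV requires 17 − 7 = 10 dB of make-up.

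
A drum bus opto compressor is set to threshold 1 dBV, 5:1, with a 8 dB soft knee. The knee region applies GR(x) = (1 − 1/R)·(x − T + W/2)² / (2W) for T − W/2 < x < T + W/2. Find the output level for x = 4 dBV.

x − T + W/2 = 4 − 1 + 4 = 7.
GR = (1 − 1/5) × 7² / 16 = 0.8 × 49 / 16 = 2.45 dB.
Output = 4 − 2.45 = 1.55 dBV.

1.55 dBV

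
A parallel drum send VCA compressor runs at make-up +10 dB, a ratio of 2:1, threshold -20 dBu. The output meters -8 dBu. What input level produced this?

Remove make-up: -8 − 10 = -18 dBu.
That's 2 dB above the -20 dBu threshold.
Undo the ratio: input overshoot = 2 × 2 = 4 dB, giving input = -16 dBu.

-16 dBu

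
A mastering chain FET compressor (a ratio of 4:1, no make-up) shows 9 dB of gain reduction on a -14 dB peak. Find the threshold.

Let T be the threshold. Output overshoot = (input overshoot)/R, so -23 − T = (-14 − T)/4.
4·(-23 − T) = -14 − T → 3·T = -92 − (-14) = -78.
T = -78/3 = -26 dB.

-26 dB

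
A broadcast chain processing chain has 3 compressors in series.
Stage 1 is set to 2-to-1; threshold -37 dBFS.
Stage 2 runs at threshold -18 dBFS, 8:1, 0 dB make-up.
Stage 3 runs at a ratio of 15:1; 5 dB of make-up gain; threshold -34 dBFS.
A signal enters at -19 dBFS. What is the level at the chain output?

-28.6 dBFS

Stage 1: 18 dB above -37 dBFS, reduced 2:1 to 9 dB above → -28 dBFS.
Stage 2: -28 dBFS is at or below the -18 dBFS threshold — no compression; output -28 dBFS.
Stage 3: -28 dBFS is 6 dB over -34 dBFS; at 15:1 that becomes 0.4 dB over, giving -33.6 dBFS; +5 dB make-up → -28.6 dBFS.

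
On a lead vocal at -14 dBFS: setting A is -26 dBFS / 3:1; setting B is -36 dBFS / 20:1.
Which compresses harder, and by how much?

A: overshoot 12 dB → output overshoot 4 dB → GR 8 dB.
B: overshoot 22 dB → output overshoot 1.1 dB → GR 20.9 dB.
B applies 12.9 dB more gain reduction.

B, by 12.9 dB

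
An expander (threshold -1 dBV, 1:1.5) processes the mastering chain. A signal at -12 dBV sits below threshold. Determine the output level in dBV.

-17.5 dBV

Undershoot = (-1) − (-12) = 11 dB.
At 1:1.5, that expands to 16.5 dB under threshold.
Output = -1 − 16.5 = -17.5 dBV.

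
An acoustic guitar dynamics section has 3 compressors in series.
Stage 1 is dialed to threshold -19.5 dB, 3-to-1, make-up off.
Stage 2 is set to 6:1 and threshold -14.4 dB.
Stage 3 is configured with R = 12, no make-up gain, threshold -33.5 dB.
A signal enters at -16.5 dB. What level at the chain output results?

Stage 1: overshoot 3 dB → 3/3 = 1 dB → -18.5 dB.
Stage 2: -18.5 dB ≤ -14.4 dB, so stage 2 doesn't engage; output -18.5 dB.
Stage 3: 15 dB above -33.5 dB, reduced 12:1 to 1.25 dB above → -32.25 dB.

-32.25 dB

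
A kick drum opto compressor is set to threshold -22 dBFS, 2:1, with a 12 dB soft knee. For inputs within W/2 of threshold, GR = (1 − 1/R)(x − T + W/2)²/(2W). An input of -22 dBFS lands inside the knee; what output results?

x − T + W/2 = -22 − (-22) + 6 = 6.
GR = (1 − 1/2) × 6² / 24 = 0.5 × 36 / 24 = 0.75 dB.
Output = -22 − 0.75 = -22.75 dBFS.

-22.75 dBFS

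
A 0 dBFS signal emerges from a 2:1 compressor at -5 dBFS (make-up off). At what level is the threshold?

-10 dBFS

Gain reduction = 0 − (-5) = 5 dB; output overshoot = GR / (R − 1) = 5 / 1 = 5 dB.
Threshold = output − output overshoot = -5 − 5 = -10 dBFS.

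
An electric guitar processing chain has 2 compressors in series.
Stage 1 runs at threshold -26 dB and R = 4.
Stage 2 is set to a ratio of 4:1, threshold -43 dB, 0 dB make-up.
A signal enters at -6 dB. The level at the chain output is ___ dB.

Stage 1: overshoot 20 dB → 20/4 = 5 dB → -21 dB.
Stage 2: 22 dB above -43 dB, reduced 4:1 to 5.5 dB above → -37.5 dB.

-37.5 dB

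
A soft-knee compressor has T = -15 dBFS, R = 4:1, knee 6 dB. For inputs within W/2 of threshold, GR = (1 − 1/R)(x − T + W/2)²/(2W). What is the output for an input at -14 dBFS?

x − T + W/2 = -14 − (-15) + 3 = 4.
GR = (1 − 1/4) × 4² / 12 = 0.75 × 16 / 12 = 1 dB.
Output = -14 − 1 = -15 dBFS.

-15 dBFS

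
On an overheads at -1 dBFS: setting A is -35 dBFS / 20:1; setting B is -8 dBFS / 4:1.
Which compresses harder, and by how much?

A, by 27.05 dB

A: GR = 34 − 34/20 = 32.3 dB.
B: GR = 7 − 7/4 = 5.25 dB.
A reduces 27.05 dB more.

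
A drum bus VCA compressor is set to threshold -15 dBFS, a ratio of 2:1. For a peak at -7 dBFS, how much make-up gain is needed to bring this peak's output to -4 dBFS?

Overshoot 8 dB → 8/2 = 4 dB after compression, so the compressed level is -15 + 4 = -11 dBFS.
Make-up = target − compressed = -4 − (-11) = 7 dB.

7 dB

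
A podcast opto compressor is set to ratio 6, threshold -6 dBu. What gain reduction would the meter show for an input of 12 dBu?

12 dBu exceeds the threshold by 18 dB.
After 6:1 compression the overshoot becomes 18/6 = 3 dB.
GR = overshoot in − overshoot out = 18 − 3 = 15 dB.

15 dB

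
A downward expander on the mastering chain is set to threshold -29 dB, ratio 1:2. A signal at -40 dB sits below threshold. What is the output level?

Undershoot = (-29) − (-40) = 11 dB.
At 1:2, that expands to 22 dB under threshold.
Output = -29 − 22 = -51 dB.

-51 dB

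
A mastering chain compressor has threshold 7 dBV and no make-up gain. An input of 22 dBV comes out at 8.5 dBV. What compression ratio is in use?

Input overshoot = 22 − 7 = 15 dB; output overshoot = 8.5 − 7 = 1.5 dB.
Ratio = 15 / 1.5 = 10.

10:1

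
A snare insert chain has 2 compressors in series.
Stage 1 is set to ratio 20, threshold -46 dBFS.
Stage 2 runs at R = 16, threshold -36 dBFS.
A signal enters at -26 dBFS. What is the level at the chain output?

-45 dBFS

Stage 1: -26 dBFS is 20 dB over -46 dBFS; at 20:1 that becomes 1 dB over, giving -45 dBFS.
Stage 2: below threshold (-45 ≤ -36); passes unchanged; output -45 dBFS.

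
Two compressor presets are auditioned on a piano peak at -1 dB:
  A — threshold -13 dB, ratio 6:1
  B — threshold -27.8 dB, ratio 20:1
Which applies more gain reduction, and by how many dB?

B, by 15.46 dB

A: 12 dB over, compressed to 2 dB over, so 10 dB of GR.
B: 26.8 dB over, compressed to 1.34 dB over, so 25.46 dB of GR.
Difference: 15.46 dB in favour of B.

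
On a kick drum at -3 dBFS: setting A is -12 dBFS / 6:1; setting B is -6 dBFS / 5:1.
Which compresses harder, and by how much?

A, by 5.1 dB

A: overshoot 9 dB → output overshoot 1.5 dB → GR 7.5 dB.
B: overshoot 3 dB → output overshoot 0.6 dB → GR 2.4 dB.
A reduces 5.1 dB more.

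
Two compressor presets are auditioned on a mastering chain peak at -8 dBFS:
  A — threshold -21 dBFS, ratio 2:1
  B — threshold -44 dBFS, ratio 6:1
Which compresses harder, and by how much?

A: GR = 13 − 13/2 = 6.5 dB.
B: GR = 36 − 36/6 = 30 dB.
B reduces 23.5 dB more.

B, by 23.5 dB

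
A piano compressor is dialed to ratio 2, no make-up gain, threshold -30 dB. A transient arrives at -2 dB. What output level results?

-16 dB

-2 dB sits 28 dB over threshold.
2:1 compression reduces that to 28/2 = 14 dB over.
So the level is -30 + 14 = -16 dB.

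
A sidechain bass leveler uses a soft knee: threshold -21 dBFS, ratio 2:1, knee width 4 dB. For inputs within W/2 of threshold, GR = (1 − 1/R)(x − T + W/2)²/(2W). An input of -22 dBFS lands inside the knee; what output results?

x − T + W/2 = -22 − (-21) + 2 = 1.
GR = (1 − 1/2) × 1² / 8 = 0.5 × 1 / 8 = 0.0625 dB.
Output = -22 − 0.0625 = -22.0625 dBFS.

-22.0625 dBFS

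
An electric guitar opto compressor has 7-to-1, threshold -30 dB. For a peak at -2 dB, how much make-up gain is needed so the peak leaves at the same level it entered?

24 dB

Without make-up, output = threshold + overshoot/7 = -30 + 4 = -26 dB.
Gap to target: 24 dB.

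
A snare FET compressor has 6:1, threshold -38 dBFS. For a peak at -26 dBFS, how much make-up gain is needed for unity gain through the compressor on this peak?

10 dB

Overshoot 12 dB → 12/6 = 2 dB after compression, so the compressed level is -38 + 2 = -36 dBFS.
Make-up = target − compressed = -26 − (-36) = 10 dB.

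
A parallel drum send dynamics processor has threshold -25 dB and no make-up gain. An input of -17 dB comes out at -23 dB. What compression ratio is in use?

Input overshoot = -17 − (-25) = 8 dB; output overshoot = -23 − (-25) = 2 dB.
Ratio = 8 / 2 = 4.

4:1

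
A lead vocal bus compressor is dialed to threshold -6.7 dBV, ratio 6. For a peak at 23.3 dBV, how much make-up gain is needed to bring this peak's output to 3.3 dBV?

The peak compresses to -6.7 + 30/6 = -1.7 dBV.
To reach 3.3 dBV requires 3.3 − (-1.7) = 5 dB of make-up.

5 dB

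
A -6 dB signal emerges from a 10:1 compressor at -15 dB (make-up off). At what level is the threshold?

-16 dB

Input is 10 dB above T (since output overshoot × R = input overshoot: (-15 − T)·10 = -6 − T gives T = -16 dB).
Check: -16 + (-6 − (-16))/10 = -16 + 1 = -15 dB. ✓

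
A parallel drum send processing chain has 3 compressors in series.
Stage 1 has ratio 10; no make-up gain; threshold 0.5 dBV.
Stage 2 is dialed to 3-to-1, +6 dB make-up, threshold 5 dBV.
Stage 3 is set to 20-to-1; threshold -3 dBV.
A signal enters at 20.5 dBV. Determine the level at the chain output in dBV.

Stage 1: overshoot 20 dB → 20/10 = 2 dB → 2.5 dBV.
Stage 2: 2.5 dBV is at or below the 5 dBV threshold — no compression; make-up brings it to 8.5 dBV.
Stage 3: overshoot 11.5 dB → 11.5/20 = 0.575 dB → -2.425 dBV.

-2.425 dBV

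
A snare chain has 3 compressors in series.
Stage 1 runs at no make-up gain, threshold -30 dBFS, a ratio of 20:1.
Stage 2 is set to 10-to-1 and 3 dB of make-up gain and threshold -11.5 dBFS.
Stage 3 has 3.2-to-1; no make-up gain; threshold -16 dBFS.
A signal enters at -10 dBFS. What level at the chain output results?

-26 dBFS

Stage 1: -10 dBFS is 20 dB over -30 dBFS; at 20:1 that becomes 1 dB over, giving -29 dBFS.
Stage 2: -29 dBFS ≤ -11.5 dBFS, so stage 2 doesn't engage; make-up brings it to -26 dBFS.
Stage 3: -26 dBFS is at or below the -16 dBFS threshold — no compression; output -26 dBFS.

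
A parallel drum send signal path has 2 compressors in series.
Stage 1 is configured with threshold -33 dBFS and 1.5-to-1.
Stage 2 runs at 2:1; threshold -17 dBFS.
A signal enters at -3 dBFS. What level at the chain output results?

-15 dBFS

Stage 1: -3 dBFS is 30 dB over -33 dBFS; at 1.5:1 that becomes 20 dB over, giving -13 dBFS.
Stage 2: 4 dB above -17 dBFS, reduced 2:1 to 2 dB above → -15 dBFS.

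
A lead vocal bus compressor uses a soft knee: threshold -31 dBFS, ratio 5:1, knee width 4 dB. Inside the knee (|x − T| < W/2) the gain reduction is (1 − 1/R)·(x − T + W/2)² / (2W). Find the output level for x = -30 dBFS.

-30.9 dBFS

x − T + W/2 = -30 − (-31) + 2 = 3.
GR = (1 − 1/5) × 3² / 8 = 0.8 × 9 / 8 = 0.9 dB.
Output = -30 − 0.9 = -30.9 dBFS.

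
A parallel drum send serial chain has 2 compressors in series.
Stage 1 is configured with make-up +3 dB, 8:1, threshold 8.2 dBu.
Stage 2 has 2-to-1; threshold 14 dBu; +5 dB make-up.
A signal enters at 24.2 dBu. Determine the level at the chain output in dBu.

18.2 dBu

Stage 1: overshoot 16 dB → 16/8 = 2 dB → 10.2 dBu; +3 dB make-up → 13.2 dBu.
Stage 2: below threshold (13.2 ≤ 14); passes unchanged; make-up brings it to 18.2 dBu.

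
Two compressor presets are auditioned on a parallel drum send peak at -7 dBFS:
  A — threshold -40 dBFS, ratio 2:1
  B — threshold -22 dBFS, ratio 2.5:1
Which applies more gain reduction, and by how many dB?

A, by 7.5 dB

A: 33 dB over, compressed to 16.5 dB over, so 16.5 dB of GR.
B: 15 dB over, compressed to 6 dB over, so 9 dB of GR.
A applies 7.5 dB more gain reduction.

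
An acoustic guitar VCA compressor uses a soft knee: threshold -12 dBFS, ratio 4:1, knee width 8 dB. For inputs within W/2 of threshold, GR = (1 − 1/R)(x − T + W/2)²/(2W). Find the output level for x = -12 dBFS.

-12.75 dBFS

x − T + W/2 = -12 − (-12) + 4 = 4.
GR = (1 − 1/4) × 4² / 16 = 0.75 × 16 / 16 = 0.75 dB.
Output = -12 − 0.75 = -12.75 dBFS.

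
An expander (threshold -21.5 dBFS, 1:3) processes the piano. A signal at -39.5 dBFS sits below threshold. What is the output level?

-75.5 dBFS

Undershoot = (-21.5) − (-39.5) = 18 dB.
At 1:3, that expands to 54 dB under threshold.
Output = -21.5 − 54 = -75.5 dBFS.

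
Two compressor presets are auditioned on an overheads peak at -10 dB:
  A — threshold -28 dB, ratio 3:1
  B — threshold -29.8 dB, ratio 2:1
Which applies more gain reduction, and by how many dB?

A, by 2.1 dB

A: overshoot 18 dB → output overshoot 6 dB → GR 12 dB.
B: overshoot 19.8 dB → output overshoot 9.9 dB → GR 9.9 dB.
Difference: 2.1 dB in favour of A.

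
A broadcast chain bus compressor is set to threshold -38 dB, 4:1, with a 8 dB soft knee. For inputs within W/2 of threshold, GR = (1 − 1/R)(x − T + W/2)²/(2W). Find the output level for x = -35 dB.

-37.296875 dB

x − T + W/2 = -35 − (-38) + 4 = 7.
GR = (1 − 1/4) × 7² / 16 = 0.75 × 49 / 16 = 2.296875 dB.
Output = -35 − 2.296875 = -37.296875 dB.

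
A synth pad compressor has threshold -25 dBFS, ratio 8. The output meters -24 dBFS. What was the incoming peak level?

-17 dBFS

That's 1 dB above the -25 dBFS threshold.
Input overshoot = R × output overshoot = 8 dB → input = -25 + 8 = -17 dBFS.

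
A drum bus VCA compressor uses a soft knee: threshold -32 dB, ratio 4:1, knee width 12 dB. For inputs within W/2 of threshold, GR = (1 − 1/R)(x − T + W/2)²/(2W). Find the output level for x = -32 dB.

-33.125 dB

x − T + W/2 = -32 − (-32) + 6 = 6.
GR = (1 − 1/4) × 6² / 24 = 0.75 × 36 / 24 = 1.125 dB.
Output = -32 − 1.125 = -33.125 dB.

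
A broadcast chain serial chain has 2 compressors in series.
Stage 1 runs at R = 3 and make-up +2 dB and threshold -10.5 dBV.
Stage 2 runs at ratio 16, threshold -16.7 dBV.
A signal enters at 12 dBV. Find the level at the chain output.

-15.71875 dBV

Stage 1: 12 dBV is 22.5 dB over -10.5 dBV; at 3:1 that becomes 7.5 dB over, giving -3 dBV; +2 dB make-up → -1 dBV.
Stage 2: -1 dBV is 15.7 dB over -16.7 dBV; at 16:1 that becomes 0.98125 dB over, giving -15.71875 dBV.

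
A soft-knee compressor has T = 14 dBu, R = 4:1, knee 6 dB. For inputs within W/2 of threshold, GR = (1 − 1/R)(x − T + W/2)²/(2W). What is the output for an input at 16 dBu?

14.4375 dBu

x − T + W/2 = 16 − 14 + 3 = 5.
GR = (1 − 1/4) × 5² / 12 = 0.75 × 25 / 12 = 1.5625 dB.
Output = 16 − 1.5625 = 14.4375 dBu.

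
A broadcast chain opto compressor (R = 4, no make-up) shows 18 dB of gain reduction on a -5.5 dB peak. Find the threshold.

-29.5 dB

Gain reduction = -5.5 − (-23.5) = 18 dB; output overshoot = GR / (R − 1) = 18 / 3 = 6 dB.
Threshold = output − output overshoot = -23.5 − 6 = -29.5 dB.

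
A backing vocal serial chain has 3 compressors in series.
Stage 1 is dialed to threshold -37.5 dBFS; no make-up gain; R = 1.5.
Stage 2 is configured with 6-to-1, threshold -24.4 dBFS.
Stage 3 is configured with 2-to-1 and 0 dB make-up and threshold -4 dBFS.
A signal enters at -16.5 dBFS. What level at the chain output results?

Stage 1: -16.5 dBFS is 21 dB over -37.5 dBFS; at 1.5:1 that becomes 14 dB over, giving -23.5 dBFS.
Stage 2: overshoot 0.9 dB → 0.9/6 = 0.15 dB → -24.25 dBFS.
Stage 3: -24.25 dBFS is at or below the -4 dBFS threshold — no compression; output -24.25 dBFS.

-24.25 dBFS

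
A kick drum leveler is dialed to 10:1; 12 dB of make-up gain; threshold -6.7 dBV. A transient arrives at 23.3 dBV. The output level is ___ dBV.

8.3 dBV

23.3 dBV sits 30 dB over threshold.
At 10:1 the overshoot is divided by 10, leaving 3 dB above threshold.
That puts the output at -3.7 dBV; make-up adds 12 dB, giving 8.3 dBV.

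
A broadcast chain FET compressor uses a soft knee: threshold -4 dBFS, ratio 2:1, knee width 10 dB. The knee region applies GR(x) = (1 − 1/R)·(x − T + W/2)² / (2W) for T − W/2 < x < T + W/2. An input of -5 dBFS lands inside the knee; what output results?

x − T + W/2 = -5 − (-4) + 5 = 4.
GR = (1 − 1/2) × 4² / 20 = 0.5 × 16 / 20 = 0.4 dB.
Output = -5 − 0.4 = -5.4 dBFS.

-5.4 dBFS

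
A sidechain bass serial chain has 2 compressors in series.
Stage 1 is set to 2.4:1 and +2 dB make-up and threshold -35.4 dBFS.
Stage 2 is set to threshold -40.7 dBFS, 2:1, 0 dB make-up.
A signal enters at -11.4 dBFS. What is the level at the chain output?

-32.05 dBFS

Stage 1: 24 dB above -35.4 dBFS, reduced 2.4:1 to 10 dB above → -25.4 dBFS; +2 dB make-up → -23.4 dBFS.
Stage 2: -23.4 dBFS is 17.3 dB over -40.7 dBFS; at 2:1 that becomes 8.65 dB over, giving -32.05 dBFS.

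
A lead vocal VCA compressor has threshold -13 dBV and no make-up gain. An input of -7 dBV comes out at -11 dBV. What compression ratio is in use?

3:1

Input overshoot = -7 − (-13) = 6 dB; output overshoot = -11 − (-13) = 2 dB.
Ratio = 6 / 2 = 3.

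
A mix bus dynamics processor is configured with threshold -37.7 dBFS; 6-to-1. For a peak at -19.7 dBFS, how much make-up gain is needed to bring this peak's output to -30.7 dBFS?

Overshoot 18 dB → 18/6 = 3 dB after compression, so the compressed level is -37.7 + 3 = -34.7 dBFS.
Make-up = target − compressed = -30.7 − (-34.7) = 4 dB.

4 dB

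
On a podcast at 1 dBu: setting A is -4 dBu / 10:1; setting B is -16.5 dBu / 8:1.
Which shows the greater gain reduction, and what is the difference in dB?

B, by 10.8125 dB

A: 5 dB over, compressed to 0.5 dB over, so 4.5 dB of GR.
B: 17.5 dB over, compressed to 2.1875 dB over, so 15.3125 dB of GR.
B reduces 10.8125 dB more.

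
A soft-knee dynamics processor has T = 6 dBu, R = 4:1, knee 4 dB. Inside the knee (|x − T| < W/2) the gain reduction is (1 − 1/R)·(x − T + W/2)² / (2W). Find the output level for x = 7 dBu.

x − T + W/2 = 7 − 6 + 2 = 3.
GR = (1 − 1/4) × 3² / 8 = 0.75 × 9 / 8 = 0.84375 dB.
Output = 7 − 0.84375 = 6.15625 dBu.

6.15625 dBu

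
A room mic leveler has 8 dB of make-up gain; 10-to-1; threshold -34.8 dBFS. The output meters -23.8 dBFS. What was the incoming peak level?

-4.8 dBFS

Before make-up, the level was -23.8 − 8 = -31.8 dBFS.
Post-compression overshoot = -31.8 − (-34.8) = 3 dB.
Undo the ratio: input overshoot = 3 × 10 = 30 dB, giving input = -4.8 dBFS.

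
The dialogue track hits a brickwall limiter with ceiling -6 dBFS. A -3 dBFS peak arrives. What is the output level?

-6 dBFS

A brickwall limiter is an ∞:1 compressor: any input above the ceiling is clamped to -6 dBFS.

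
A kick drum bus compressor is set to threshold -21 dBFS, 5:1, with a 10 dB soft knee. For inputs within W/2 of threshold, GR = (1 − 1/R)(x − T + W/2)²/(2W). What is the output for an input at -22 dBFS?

-22.64 dBFS

x − T + W/2 = -22 − (-21) + 5 = 4.
GR = (1 − 1/5) × 4² / 20 = 0.8 × 16 / 20 = 0.64 dB.
Output = -22 − 0.64 = -22.64 dBFS.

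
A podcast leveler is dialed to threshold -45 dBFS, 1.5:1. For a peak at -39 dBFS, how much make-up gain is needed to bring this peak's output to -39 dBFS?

The peak compresses to -45 + 6/1.5 = -41 dBFS.
To reach -39 dBFS requires -39 − (-41) = 2 dB of make-up.

2 dB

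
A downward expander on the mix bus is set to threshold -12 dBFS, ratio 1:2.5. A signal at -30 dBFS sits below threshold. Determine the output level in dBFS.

-57 dBFS

Below threshold, a 1:2.5 expander applies gain = (2.5−1)×(T − x) of attenuation.
(2.5−1) × 18 = 27 dB, so output = -30 − 27 = -57 dBFS.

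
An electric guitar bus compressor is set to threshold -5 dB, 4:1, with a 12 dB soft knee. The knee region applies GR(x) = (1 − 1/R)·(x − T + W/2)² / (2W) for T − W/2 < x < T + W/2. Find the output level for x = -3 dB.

-5 dB

x − T + W/2 = -3 − (-5) + 6 = 8.
GR = (1 − 1/4) × 8² / 24 = 0.75 × 64 / 24 = 2 dB.
Output = -3 − 2 = -5 dB.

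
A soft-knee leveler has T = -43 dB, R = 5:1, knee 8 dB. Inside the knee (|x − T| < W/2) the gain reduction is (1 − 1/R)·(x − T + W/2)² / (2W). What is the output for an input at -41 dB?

-42.8 dB

x − T + W/2 = -41 − (-43) + 4 = 6.
GR = (1 − 1/5) × 6² / 16 = 0.8 × 36 / 16 = 1.8 dB.
Output = -41 − 1.8 = -42.8 dB.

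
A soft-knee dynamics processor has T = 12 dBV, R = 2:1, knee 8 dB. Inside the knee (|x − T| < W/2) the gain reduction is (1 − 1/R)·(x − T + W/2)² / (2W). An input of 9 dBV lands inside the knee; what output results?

8.96875 dBV

x − T + W/2 = 9 − 12 + 4 = 1.
GR = (1 − 1/2) × 1² / 16 = 0.5 × 1 / 16 = 0.03125 dB.
Output = 9 − 0.03125 = 8.96875 dBV.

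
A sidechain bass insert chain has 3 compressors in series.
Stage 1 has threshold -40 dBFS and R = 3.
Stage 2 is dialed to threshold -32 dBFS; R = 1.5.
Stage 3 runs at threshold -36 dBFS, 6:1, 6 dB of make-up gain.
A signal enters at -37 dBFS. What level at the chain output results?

Stage 1: -37 dBFS is 3 dB over -40 dBFS; at 3:1 that becomes 1 dB over, giving -39 dBFS.
Stage 2: -39 dBFS ≤ -32 dBFS, so stage 2 doesn't engage; output -39 dBFS.
Stage 3: -39 dBFS is at or below the -36 dBFS threshold — no compression; make-up brings it to -33 dBFS.

-33 dBFS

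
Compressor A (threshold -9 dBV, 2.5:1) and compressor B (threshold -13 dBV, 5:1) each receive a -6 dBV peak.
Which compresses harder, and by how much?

B, by 3.8 dB

A: 3 dB over, compressed to 1.2 dB over, so 1.8 dB of GR.
B: 7 dB over, compressed to 1.4 dB over, so 5.6 dB of GR.
B reduces 3.8 dB more.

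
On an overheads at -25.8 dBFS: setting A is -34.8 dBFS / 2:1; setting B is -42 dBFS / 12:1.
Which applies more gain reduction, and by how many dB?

A: 9 dB over, compressed to 4.5 dB over, so 4.5 dB of GR.
B: 16.2 dB over, compressed to 1.35 dB over, so 14.85 dB of GR.
B applies 10.35 dB more gain reduction.

B, by 10.35 dB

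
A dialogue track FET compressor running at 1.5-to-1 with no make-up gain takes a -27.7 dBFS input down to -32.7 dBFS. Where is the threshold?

-42.7 dBFS

Let T be the threshold. Output overshoot = (input overshoot)/R, so -32.7 − T = (-27.7 − T)/1.5.
1.5·(-32.7 − T) = -27.7 − T → 0.5·T = -49.05 − (-27.7) = -21.35.
T = -21.35/0.5 = -42.7 dBFS.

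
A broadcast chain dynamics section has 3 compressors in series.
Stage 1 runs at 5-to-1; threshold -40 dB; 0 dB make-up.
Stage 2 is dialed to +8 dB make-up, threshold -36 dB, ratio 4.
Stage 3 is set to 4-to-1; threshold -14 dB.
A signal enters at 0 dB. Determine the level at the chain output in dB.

-27 dB

Stage 1: 0 dB is 40 dB over -40 dB; at 5:1 that becomes 8 dB over, giving -32 dB.
Stage 2: -32 dB is 4 dB over -36 dB; at 4:1 that becomes 1 dB over, giving -35 dB; +8 dB make-up → -27 dB.
Stage 3: -27 dB ≤ -14 dB, so stage 3 doesn't engage; output -27 dB.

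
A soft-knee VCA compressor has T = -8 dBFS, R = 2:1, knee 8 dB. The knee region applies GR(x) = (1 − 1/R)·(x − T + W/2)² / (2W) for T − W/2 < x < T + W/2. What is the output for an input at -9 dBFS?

x − T + W/2 = -9 − (-8) + 4 = 3.
GR = (1 − 1/2) × 3² / 16 = 0.5 × 9 / 16 = 0.28125 dB.
Output = -9 − 0.28125 = -9.28125 dBFS.

-9.28125 dBFS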